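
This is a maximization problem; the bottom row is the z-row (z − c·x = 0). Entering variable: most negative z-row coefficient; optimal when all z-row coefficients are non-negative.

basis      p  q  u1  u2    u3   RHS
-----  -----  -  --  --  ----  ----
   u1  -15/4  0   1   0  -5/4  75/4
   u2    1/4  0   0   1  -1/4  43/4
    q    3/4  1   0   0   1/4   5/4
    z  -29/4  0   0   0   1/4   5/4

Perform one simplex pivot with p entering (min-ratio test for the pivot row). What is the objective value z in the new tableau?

40/3

Ratio test on column p — row 1: entry -15/4 ≤ 0; row 2: (43/4)/(1/4) = 43; row 3: (5/4)/(3/4) = 5/3. Minimum is 5/3 at row 3 (q leaves); pivot element 3/4.
Pivot on row 3; the z-row RHS becomes 5/4 − (-29/4)·(5/3) = 40/3.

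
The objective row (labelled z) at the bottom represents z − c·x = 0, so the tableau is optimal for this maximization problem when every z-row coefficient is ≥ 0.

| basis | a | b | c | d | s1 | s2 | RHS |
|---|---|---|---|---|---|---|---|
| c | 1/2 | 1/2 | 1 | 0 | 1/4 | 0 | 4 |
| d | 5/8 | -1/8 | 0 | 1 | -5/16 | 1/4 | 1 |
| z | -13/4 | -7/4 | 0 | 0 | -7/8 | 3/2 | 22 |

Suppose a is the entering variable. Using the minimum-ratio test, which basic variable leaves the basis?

Column a entries and ratios — c: 4/(1/2) = 8; d: 1/(5/8) = 8/5.
Smallest ratio is 8/5 in the row of d, so d leaves.

d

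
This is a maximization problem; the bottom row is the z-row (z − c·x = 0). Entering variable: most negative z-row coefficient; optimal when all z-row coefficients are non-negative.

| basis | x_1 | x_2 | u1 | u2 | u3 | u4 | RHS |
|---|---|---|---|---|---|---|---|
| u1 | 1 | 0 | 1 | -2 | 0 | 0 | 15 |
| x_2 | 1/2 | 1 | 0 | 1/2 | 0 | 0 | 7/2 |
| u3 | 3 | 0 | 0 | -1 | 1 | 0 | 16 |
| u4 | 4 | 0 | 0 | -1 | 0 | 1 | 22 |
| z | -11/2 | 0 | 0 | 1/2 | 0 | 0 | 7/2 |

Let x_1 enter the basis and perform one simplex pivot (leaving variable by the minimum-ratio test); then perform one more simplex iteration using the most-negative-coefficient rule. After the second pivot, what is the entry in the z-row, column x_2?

2

Ratio test on column x_1 — row 1: 15/1 = 15; row 2: (7/2)/(1/2) = 7; row 3: 16/3 = 16/3; row 4: 22/4 = 11/2. Minimum is 16/3 at row 3 (u3 leaves); pivot element 3.
Divide row 3 by 3; eliminate column x_1 from the other rows.
Second iteration: most negative z-row entry is -4/3 in column u2, so u2 enters.
Ratio test on column u2 — row 1: entry -5/3 ≤ 0; row 2: (5/6)/(2/3) = 5/4; row 3: entry -1/3 ≤ 0; row 4: (2/3)/(1/3) = 2. Minimum is 5/4 at row 2 (x_2 leaves); pivot element 2/3.
Divide row 2 by 2/3; eliminate column u2 from the other rows.
After both pivots, the entry at the z-row, column x_2 is 2.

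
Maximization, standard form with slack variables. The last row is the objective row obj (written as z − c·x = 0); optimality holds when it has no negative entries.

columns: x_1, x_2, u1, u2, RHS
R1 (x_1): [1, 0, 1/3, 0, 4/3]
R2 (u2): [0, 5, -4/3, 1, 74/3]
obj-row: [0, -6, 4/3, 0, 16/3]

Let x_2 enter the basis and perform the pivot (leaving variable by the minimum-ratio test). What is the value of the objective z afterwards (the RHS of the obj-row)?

524/15

Ratio test on column x_2 — row 1: entry 0 ≤ 0; row 2: (74/3)/5 = 74/15. Minimum is 74/15 at row 2 (u2 leaves); pivot element 5.
Pivot on row 2; the obj-row RHS becomes 16/3 − (-6)·(74/15) = 524/15.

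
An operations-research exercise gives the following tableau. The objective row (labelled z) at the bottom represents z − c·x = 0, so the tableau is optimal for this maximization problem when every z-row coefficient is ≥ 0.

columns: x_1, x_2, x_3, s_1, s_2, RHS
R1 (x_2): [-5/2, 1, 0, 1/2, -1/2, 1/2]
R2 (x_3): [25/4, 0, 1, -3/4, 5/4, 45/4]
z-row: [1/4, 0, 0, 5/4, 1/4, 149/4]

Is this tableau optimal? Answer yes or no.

Every z-row coefficient is ≥ 0, so the tableau is optimal.

yes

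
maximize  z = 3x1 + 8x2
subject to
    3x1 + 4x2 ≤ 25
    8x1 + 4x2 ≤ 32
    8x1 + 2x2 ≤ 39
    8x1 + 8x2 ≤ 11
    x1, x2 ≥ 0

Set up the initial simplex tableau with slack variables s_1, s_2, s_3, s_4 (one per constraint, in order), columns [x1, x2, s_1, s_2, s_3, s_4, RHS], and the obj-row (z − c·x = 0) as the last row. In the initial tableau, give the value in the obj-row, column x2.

The obj-row carries the negated objective coefficients: the x2 entry is -8.

-8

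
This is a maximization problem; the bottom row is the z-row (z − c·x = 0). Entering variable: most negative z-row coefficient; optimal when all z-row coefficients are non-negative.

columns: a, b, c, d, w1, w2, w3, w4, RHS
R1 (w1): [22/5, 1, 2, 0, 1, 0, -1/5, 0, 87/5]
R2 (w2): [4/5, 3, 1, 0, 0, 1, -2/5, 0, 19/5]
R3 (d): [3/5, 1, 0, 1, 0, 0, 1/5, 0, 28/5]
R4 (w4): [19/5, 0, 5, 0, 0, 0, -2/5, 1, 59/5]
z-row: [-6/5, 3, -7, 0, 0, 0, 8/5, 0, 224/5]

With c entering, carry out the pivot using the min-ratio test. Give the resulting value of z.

1533/25

Ratio test on column c — row 1: (87/5)/2 = 87/10; row 2: (19/5)/1 = 19/5; row 3: entry 0 ≤ 0; row 4: (59/5)/5 = 59/25. Minimum is 59/25 at row 4 (w4 leaves); pivot element 5.
Pivot on row 4; the z-row RHS becomes 224/5 − (-7)·(59/25) = 1533/25.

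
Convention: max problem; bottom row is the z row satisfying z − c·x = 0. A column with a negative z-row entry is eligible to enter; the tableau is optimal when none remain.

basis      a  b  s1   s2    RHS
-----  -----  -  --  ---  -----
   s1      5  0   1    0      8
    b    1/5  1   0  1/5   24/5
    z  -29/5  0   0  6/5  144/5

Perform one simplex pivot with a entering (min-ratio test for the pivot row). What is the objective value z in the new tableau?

Ratio test on column a — row 1: 8/5 = 8/5; row 2: (24/5)/(1/5) = 24. Minimum is 8/5 at row 1 (s1 leaves); pivot element 5.
Pivot on row 1; the z-row RHS becomes 144/5 − (-29/5)·(8/5) = 952/25.

952/25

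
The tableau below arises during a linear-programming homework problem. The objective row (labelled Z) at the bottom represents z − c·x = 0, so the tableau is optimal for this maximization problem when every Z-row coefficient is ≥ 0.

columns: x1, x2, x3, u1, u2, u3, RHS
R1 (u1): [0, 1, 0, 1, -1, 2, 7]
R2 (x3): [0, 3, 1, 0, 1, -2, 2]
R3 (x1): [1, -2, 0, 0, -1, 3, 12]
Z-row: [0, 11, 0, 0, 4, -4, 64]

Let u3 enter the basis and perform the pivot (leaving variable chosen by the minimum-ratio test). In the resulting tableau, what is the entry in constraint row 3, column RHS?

3/2

Ratio test on column u3 — row 1: 7/2 = 7/2; row 2: entry -2 ≤ 0; row 3: 12/3 = 4. Minimum is 7/2 at row 1 (u1 leaves); pivot element 2.
Divide row 1 by 2; eliminate column u3 from the other rows.
Row 3 update in column RHS: 12 − 3·(7/2) = 3/2.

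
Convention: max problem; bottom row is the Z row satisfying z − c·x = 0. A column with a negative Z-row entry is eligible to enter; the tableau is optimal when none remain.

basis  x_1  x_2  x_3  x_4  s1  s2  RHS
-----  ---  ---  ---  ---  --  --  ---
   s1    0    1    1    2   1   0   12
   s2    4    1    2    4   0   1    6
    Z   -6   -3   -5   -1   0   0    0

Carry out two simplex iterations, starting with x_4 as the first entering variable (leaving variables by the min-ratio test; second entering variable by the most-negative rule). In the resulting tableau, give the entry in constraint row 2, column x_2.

Ratio test on column x_4 — row 1: 12/2 = 6; row 2: 6/4 = 3/2. Minimum is 3/2 at row 2 (s2 leaves); pivot element 4.
Divide row 2 by 4; eliminate column x_4 from the other rows.
Second iteration: most negative Z-row entry is -5 in column x_1, so x_1 enters.
Ratio test on column x_1 — row 1: entry -2 ≤ 0; row 2: (3/2)/1 = 3/2. Minimum is 3/2 at row 2 (x_4 leaves); pivot element 1.
Divide row 2 by 1; eliminate column x_1 from the other rows.
After both pivots, the entry at constraint row 2, column x_2 is 1/4.

1/4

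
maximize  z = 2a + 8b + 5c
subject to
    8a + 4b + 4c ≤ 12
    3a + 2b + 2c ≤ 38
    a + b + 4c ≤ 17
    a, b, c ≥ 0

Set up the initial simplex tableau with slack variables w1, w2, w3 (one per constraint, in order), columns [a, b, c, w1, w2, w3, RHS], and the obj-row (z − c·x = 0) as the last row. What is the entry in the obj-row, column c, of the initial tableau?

The obj-row carries the negated objective coefficients: the c entry is -5.

-5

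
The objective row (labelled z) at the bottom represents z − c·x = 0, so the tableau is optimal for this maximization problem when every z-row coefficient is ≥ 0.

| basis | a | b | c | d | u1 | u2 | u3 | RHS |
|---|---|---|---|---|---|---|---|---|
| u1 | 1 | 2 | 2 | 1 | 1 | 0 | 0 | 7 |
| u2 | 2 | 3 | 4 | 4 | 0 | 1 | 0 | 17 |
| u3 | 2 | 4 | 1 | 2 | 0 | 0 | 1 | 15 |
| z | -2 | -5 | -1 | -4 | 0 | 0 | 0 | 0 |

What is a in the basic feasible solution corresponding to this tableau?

a is not in the basis, so in the current basic feasible solution a = 0.

0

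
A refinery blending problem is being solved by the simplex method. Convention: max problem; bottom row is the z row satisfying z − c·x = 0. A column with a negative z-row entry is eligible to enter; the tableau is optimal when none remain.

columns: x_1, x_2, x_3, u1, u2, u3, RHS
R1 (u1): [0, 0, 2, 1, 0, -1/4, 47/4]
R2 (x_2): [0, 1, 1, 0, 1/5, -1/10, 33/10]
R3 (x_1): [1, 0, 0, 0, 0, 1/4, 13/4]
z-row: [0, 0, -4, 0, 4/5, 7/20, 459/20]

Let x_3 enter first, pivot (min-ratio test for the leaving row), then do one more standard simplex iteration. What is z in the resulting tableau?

Ratio test on column x_3 — row 1: (47/4)/2 = 47/8; row 2: (33/10)/1 = 33/10; row 3: entry 0 ≤ 0. Minimum is 33/10 at row 2 (x_2 leaves); pivot element 1.
Pivot on row 2; the z-row RHS becomes 459/20 − (-4)·(33/10) = 723/20.
Next entering variable (most negative z-row entry -1/20): u3.
Ratio test on column u3 — row 1: entry -1/20 ≤ 0; row 2: entry -1/10 ≤ 0; row 3: (13/4)/(1/4) = 13. Minimum is 13 at row 3 (x_1 leaves); pivot element 1/4.
After the second pivot the z-row RHS is 723/20 − (-1/20)·13 = 184/5.

184/5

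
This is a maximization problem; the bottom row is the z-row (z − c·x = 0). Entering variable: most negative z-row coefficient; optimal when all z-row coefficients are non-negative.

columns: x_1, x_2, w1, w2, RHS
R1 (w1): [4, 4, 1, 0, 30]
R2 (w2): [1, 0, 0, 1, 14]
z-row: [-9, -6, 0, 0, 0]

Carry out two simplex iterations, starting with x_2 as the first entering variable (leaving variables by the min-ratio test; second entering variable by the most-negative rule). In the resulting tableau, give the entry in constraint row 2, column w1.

Ratio test on column x_2 — row 1: 30/4 = 15/2; row 2: entry 0 ≤ 0. Minimum is 15/2 at row 1 (w1 leaves); pivot element 4.
Divide row 1 by 4; eliminate column x_2 from the other rows.
Second iteration: most negative z-row entry is -3 in column x_1, so x_1 enters.
Ratio test on column x_1 — row 1: (15/2)/1 = 15/2; row 2: 14/1 = 14. Minimum is 15/2 at row 1 (x_2 leaves); pivot element 1.
Divide row 1 by 1; eliminate column x_1 from the other rows.
After both pivots, the entry at constraint row 2, column w1 is -1/4.

-1/4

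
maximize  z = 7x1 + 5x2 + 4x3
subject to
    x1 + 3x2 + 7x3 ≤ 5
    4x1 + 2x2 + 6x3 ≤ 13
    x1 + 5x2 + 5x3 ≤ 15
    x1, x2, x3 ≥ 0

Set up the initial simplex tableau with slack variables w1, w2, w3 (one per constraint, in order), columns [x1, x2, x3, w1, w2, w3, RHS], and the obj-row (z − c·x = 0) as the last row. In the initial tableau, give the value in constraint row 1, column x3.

Constraint 1 has coefficient 7 on x3.

7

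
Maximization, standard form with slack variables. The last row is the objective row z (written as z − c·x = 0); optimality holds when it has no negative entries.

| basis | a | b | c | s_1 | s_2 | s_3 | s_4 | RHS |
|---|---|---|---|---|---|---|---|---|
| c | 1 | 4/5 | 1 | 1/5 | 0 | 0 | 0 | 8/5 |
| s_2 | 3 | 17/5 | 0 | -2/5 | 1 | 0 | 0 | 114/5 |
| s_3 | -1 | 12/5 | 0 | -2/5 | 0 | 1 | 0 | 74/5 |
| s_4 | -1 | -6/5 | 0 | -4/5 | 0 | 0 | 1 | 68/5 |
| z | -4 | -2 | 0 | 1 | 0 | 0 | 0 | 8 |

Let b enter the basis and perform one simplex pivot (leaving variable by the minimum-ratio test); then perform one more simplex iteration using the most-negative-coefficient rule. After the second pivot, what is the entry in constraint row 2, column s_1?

Ratio test on column b — row 1: (8/5)/(4/5) = 2; row 2: (114/5)/(17/5) = 114/17; row 3: (74/5)/(12/5) = 37/6; row 4: entry -6/5 ≤ 0. Minimum is 2 at row 1 (c leaves); pivot element 4/5.
Divide row 1 by 4/5; eliminate column b from the other rows.
Second iteration: most negative z-row entry is -3/2 in column a, so a enters.
Ratio test on column a — row 1: 2/(5/4) = 8/5; row 2: entry -5/4 ≤ 0; row 3: entry -4 ≤ 0; row 4: 16/(1/2) = 32. Minimum is 8/5 at row 1 (b leaves); pivot element 5/4.
Divide row 1 by 5/4; eliminate column a from the other rows.
After both pivots, the entry at constraint row 2, column s_1 is -1.

-1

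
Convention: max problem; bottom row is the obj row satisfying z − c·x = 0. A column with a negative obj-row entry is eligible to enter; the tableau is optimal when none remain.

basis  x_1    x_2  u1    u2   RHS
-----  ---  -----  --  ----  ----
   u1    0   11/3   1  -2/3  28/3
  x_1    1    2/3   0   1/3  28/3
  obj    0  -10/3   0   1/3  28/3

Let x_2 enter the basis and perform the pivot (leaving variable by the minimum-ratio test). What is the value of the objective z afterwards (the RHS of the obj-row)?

196/11

Ratio test on column x_2 — row 1: (28/3)/(11/3) = 28/11; row 2: (28/3)/(2/3) = 14. Minimum is 28/11 at row 1 (u1 leaves); pivot element 11/3.
Pivot on row 1; the obj-row RHS becomes 28/3 − (-10/3)·(28/11) = 196/11.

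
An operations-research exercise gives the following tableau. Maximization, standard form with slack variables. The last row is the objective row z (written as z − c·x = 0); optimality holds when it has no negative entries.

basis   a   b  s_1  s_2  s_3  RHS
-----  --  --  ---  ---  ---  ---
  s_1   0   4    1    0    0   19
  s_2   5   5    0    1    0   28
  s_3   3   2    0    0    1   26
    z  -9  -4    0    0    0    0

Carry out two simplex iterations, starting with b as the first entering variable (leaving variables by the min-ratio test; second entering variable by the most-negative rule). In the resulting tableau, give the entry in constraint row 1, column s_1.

1/4

Ratio test on column b — row 1: 19/4 = 19/4; row 2: 28/5 = 28/5; row 3: 26/2 = 13. Minimum is 19/4 at row 1 (s_1 leaves); pivot element 4.
Divide row 1 by 4; eliminate column b from the other rows.
Second iteration: most negative z-row entry is -9 in column a, so a enters.
Ratio test on column a — row 1: entry 0 ≤ 0; row 2: (17/4)/5 = 17/20; row 3: (33/2)/3 = 11/2. Minimum is 17/20 at row 2 (s_2 leaves); pivot element 5.
Divide row 2 by 5; eliminate column a from the other rows.
After both pivots, the entry at constraint row 1, column s_1 is 1/4.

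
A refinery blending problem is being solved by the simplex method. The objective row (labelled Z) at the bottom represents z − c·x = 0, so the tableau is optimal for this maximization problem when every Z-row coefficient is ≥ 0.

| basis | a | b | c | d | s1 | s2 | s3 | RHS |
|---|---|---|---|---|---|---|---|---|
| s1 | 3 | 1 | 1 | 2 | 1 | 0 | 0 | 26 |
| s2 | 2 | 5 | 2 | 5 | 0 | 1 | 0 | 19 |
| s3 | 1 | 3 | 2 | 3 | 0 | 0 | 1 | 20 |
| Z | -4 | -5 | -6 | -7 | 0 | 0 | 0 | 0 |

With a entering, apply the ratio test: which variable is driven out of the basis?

s1

Column a entries and ratios — s1: 26/3 = 26/3; s2: 19/2 = 19/2; s3: 20/1 = 20.
Smallest ratio is 26/3 in the row of s1, so s1 leaves.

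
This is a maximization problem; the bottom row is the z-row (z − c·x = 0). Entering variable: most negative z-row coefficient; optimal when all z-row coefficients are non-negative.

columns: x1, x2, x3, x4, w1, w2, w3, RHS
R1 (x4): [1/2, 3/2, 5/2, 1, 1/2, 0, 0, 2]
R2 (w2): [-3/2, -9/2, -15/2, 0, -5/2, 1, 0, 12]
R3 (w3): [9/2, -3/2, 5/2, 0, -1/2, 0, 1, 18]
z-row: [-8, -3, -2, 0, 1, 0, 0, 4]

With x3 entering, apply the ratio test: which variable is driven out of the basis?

x4

Column x3 entries and ratios — x4: 2/(5/2) = 4/5; w2: -15/2 ≤ 0, skip; w3: 18/(5/2) = 36/5.
Smallest ratio is 4/5 in the row of x4, so x4 leaves.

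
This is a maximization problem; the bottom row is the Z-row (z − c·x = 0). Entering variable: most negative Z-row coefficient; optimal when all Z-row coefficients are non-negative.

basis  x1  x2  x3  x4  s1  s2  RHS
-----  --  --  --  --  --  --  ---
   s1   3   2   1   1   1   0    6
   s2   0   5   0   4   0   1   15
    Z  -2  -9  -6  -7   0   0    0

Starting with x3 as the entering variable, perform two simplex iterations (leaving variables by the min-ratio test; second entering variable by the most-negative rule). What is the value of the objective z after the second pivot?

159/4

Ratio test on column x3 — row 1: 6/1 = 6; row 2: entry 0 ≤ 0. Minimum is 6 at row 1 (s1 leaves); pivot element 1.
Pivot on row 1; the Z-row RHS becomes 0 − (-6)·6 = 36.
Next entering variable (most negative Z-row entry -1): x4.
Ratio test on column x4 — row 1: 6/1 = 6; row 2: 15/4 = 15/4. Minimum is 15/4 at row 2 (s2 leaves); pivot element 4.
After the second pivot the Z-row RHS is 36 − (-1)·(15/4) = 159/4.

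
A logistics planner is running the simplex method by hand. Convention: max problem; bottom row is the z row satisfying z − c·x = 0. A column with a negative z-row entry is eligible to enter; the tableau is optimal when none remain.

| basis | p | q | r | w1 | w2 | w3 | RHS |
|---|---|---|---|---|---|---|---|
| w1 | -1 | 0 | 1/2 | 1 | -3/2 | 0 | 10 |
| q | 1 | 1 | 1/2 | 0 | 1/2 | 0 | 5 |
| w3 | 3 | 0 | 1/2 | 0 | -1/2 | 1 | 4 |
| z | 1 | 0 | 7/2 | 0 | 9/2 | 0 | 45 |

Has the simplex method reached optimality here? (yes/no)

Every z-row coefficient is ≥ 0, so the tableau is optimal.

yes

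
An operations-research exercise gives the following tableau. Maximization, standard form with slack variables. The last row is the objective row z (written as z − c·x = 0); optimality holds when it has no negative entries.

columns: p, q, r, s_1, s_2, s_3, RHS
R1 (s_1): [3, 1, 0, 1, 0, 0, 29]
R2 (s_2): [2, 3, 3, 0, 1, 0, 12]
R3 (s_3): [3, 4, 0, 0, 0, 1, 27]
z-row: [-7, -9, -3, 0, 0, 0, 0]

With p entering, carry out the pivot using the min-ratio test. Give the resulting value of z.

Ratio test on column p — row 1: 29/3 = 29/3; row 2: 12/2 = 6; row 3: 27/3 = 9. Minimum is 6 at row 2 (s_2 leaves); pivot element 2.
Pivot on row 2; the z-row RHS becomes 0 − (-7)·6 = 42.

42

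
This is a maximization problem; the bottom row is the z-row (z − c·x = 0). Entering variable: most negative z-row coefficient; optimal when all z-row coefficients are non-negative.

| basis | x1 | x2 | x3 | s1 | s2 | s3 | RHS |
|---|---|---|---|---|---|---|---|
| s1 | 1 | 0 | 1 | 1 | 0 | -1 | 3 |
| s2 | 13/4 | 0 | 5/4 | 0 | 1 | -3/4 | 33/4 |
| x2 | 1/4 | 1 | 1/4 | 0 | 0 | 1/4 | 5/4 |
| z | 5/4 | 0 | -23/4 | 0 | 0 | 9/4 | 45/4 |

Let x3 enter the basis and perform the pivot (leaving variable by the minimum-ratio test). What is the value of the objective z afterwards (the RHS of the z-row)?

Ratio test on column x3 — row 1: 3/1 = 3; row 2: (33/4)/(5/4) = 33/5; row 3: (5/4)/(1/4) = 5. Minimum is 3 at row 1 (s1 leaves); pivot element 1.
Pivot on row 1; the z-row RHS becomes 45/4 − (-23/4)·3 = 57/2.

57/2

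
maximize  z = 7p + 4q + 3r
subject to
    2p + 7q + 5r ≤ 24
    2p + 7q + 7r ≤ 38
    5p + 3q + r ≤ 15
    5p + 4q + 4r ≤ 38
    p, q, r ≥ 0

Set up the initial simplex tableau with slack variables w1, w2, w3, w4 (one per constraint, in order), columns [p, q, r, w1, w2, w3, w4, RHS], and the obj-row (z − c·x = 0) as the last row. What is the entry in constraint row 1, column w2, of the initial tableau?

0

Slack w2 belongs to constraint 2; its column is the unit vector e_2, so the entry in row 1 is 0.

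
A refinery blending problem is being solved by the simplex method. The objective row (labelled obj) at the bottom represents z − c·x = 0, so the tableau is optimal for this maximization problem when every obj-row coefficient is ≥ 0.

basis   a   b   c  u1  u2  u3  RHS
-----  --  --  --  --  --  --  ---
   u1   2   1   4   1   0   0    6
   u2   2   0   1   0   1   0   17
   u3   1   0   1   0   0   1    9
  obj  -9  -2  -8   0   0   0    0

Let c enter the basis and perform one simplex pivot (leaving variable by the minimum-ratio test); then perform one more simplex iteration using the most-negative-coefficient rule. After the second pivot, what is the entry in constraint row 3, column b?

-1/2

Ratio test on column c — row 1: 6/4 = 3/2; row 2: 17/1 = 17; row 3: 9/1 = 9. Minimum is 3/2 at row 1 (u1 leaves); pivot element 4.
Divide row 1 by 4; eliminate column c from the other rows.
Second iteration: most negative obj-row entry is -5 in column a, so a enters.
Ratio test on column a — row 1: (3/2)/(1/2) = 3; row 2: (31/2)/(3/2) = 31/3; row 3: (15/2)/(1/2) = 15. Minimum is 3 at row 1 (c leaves); pivot element 1/2.
Divide row 1 by 1/2; eliminate column a from the other rows.
After both pivots, the entry at constraint row 3, column b is -1/2.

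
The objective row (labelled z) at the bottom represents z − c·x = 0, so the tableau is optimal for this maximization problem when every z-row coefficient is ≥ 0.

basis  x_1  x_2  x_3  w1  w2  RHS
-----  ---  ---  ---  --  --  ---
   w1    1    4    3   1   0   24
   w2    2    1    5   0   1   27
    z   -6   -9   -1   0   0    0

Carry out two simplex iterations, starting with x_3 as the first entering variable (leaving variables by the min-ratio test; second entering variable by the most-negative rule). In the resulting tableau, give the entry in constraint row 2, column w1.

-1/17

Ratio test on column x_3 — row 1: 24/3 = 8; row 2: 27/5 = 27/5. Minimum is 27/5 at row 2 (w2 leaves); pivot element 5.
Divide row 2 by 5; eliminate column x_3 from the other rows.
Second iteration: most negative z-row entry is -44/5 in column x_2, so x_2 enters.
Ratio test on column x_2 — row 1: (39/5)/(17/5) = 39/17; row 2: (27/5)/(1/5) = 27. Minimum is 39/17 at row 1 (w1 leaves); pivot element 17/5.
Divide row 1 by 17/5; eliminate column x_2 from the other rows.
After both pivots, the entry at constraint row 2, column w1 is -1/17.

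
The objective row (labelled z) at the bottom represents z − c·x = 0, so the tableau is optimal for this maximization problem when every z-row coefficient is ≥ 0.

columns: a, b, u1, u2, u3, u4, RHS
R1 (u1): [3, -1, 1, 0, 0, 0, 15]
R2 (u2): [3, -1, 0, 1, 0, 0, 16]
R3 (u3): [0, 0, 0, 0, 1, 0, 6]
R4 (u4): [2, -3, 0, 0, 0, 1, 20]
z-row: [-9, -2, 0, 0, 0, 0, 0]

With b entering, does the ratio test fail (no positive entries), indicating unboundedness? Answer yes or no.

yes

Every constraint-row entry in column b is ≤ 0, so increasing b is unbounded.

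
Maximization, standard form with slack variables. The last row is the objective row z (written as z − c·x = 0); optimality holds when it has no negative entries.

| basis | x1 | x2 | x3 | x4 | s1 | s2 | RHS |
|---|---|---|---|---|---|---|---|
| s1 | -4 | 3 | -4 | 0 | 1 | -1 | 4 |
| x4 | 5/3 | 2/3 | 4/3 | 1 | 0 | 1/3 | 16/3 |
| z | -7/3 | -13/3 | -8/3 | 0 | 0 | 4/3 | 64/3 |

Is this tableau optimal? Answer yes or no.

no

The z-row has a negative entry -13/3 in column x2, so it is not optimal.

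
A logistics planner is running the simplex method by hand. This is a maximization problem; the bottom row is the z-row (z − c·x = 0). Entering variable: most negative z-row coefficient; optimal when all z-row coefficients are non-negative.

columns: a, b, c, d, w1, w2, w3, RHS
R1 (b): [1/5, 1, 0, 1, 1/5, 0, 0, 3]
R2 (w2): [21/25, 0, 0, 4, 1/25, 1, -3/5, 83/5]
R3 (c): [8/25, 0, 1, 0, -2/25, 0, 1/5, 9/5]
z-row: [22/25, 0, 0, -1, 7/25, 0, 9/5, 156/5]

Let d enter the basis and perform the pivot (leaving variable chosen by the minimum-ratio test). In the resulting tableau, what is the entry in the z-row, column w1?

Ratio test on column d — row 1: 3/1 = 3; row 2: (83/5)/4 = 83/20; row 3: entry 0 ≤ 0. Minimum is 3 at row 1 (b leaves); pivot element 1.
Divide row 1 by 1; eliminate column d from the other rows.
z-row update in column w1: 7/25 − (-1)·(1/5) = 12/25.

12/25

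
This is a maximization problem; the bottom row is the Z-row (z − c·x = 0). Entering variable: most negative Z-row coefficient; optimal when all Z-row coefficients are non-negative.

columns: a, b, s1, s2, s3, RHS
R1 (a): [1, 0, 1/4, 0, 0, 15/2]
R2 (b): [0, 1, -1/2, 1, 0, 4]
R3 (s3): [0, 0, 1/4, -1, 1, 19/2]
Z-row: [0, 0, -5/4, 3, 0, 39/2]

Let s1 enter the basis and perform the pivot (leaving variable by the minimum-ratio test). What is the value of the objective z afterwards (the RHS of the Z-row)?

57

Ratio test on column s1 — row 1: (15/2)/(1/4) = 30; row 2: entry -1/2 ≤ 0; row 3: (19/2)/(1/4) = 38. Minimum is 30 at row 1 (a leaves); pivot element 1/4.
Pivot on row 1; the Z-row RHS becomes 39/2 − (-5/4)·30 = 57.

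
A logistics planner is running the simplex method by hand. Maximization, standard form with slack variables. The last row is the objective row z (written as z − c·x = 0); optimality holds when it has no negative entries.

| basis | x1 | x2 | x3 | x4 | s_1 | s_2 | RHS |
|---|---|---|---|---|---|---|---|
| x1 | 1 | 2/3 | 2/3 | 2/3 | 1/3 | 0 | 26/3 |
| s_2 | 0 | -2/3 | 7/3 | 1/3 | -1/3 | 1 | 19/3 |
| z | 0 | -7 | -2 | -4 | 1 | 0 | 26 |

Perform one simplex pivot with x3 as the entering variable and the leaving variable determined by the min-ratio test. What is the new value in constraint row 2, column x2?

Ratio test on column x3 — row 1: (26/3)/(2/3) = 13; row 2: (19/3)/(7/3) = 19/7. Minimum is 19/7 at row 2 (s_2 leaves); pivot element 7/3.
Divide row 2 by 7/3; eliminate column x3 from the other rows.
In the new row 2, the x2 entry is the old entry divided by the pivot: (-2/3)/(7/3) = -2/7.

-2/7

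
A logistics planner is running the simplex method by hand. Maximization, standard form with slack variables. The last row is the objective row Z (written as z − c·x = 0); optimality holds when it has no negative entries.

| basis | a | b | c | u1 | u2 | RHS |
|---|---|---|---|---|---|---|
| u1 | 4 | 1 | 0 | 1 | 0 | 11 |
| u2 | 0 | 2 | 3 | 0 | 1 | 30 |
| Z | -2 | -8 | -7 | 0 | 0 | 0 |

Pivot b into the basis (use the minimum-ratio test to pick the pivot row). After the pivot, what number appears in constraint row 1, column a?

4

Ratio test on column b — row 1: 11/1 = 11; row 2: 30/2 = 15. Minimum is 11 at row 1 (u1 leaves); pivot element 1.
Divide row 1 by 1; eliminate column b from the other rows.
In the new row 1, the a entry is the old entry divided by the pivot: 4/1 = 4.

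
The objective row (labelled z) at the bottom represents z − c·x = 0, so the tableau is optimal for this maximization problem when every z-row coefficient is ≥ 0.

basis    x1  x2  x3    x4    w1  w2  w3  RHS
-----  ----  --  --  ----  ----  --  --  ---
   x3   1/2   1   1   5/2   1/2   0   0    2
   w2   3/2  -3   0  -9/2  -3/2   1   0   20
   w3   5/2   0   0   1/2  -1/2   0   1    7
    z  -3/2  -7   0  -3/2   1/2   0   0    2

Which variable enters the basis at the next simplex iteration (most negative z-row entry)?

Negative z-row entries: x1: -3/2, x2: -7, x4: -3/2.
The most negative is -7 in column x2, so x2 enters.

x2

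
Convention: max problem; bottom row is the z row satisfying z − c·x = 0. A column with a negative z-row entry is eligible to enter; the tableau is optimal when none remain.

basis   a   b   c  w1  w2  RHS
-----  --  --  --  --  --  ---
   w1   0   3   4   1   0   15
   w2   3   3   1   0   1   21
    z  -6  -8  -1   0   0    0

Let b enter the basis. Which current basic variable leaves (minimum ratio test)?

w1

Column b entries and ratios — w1: 15/3 = 5; w2: 21/3 = 7.
Smallest ratio is 5 in the row of w1, so w1 leaves.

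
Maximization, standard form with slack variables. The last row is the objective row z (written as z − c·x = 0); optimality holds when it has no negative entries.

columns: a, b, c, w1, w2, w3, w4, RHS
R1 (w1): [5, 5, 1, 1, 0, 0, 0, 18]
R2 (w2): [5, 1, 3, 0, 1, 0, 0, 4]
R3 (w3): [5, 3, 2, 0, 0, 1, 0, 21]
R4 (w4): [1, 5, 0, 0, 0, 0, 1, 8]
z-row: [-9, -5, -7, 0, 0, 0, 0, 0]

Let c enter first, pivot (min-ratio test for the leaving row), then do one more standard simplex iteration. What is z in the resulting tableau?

68/5

Ratio test on column c — row 1: 18/1 = 18; row 2: 4/3 = 4/3; row 3: 21/2 = 21/2; row 4: entry 0 ≤ 0. Minimum is 4/3 at row 2 (w2 leaves); pivot element 3.
Pivot on row 2; the z-row RHS becomes 0 − (-7)·(4/3) = 28/3.
Next entering variable (most negative z-row entry -8/3): b.
Ratio test on column b — row 1: (50/3)/(14/3) = 25/7; row 2: (4/3)/(1/3) = 4; row 3: (55/3)/(7/3) = 55/7; row 4: 8/5 = 8/5. Minimum is 8/5 at row 4 (w4 leaves); pivot element 5.
After the second pivot the z-row RHS is 28/3 − (-8/3)·(8/5) = 68/5.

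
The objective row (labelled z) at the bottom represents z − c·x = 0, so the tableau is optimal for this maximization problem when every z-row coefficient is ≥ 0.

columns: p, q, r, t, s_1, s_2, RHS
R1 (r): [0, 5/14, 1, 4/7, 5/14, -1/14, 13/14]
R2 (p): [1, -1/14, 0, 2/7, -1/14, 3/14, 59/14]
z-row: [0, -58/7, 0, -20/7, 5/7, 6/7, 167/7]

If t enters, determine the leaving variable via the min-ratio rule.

Column t entries and ratios — r: (13/14)/(4/7) = 13/8; p: (59/14)/(2/7) = 59/4.
Smallest ratio is 13/8 in the row of r, so r leaves.

r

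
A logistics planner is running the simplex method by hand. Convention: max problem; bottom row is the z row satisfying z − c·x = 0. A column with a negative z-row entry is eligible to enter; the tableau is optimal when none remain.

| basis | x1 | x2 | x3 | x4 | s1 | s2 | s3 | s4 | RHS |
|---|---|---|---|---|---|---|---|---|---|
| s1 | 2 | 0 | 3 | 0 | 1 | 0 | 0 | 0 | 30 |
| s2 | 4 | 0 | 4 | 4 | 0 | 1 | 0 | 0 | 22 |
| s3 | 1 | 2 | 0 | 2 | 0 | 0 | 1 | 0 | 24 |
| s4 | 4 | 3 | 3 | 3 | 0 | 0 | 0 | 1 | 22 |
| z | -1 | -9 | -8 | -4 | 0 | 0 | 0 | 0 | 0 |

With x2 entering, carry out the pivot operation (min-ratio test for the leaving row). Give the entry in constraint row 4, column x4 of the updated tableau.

1

Ratio test on column x2 — row 1: entry 0 ≤ 0; row 2: entry 0 ≤ 0; row 3: 24/2 = 12; row 4: 22/3 = 22/3. Minimum is 22/3 at row 4 (s4 leaves); pivot element 3.
Divide row 4 by 3; eliminate column x2 from the other rows.
In the new row 4, the x4 entry is the old entry divided by the pivot: 3/3 = 1.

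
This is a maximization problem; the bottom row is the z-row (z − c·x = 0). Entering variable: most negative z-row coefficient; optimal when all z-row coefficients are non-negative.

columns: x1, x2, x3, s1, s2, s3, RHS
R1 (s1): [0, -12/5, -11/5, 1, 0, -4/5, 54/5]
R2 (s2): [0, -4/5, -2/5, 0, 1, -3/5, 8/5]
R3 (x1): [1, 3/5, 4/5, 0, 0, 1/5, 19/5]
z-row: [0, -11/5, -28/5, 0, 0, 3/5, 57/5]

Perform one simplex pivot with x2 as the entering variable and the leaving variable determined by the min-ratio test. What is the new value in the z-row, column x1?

11/3

Ratio test on column x2 — row 1: entry -12/5 ≤ 0; row 2: entry -4/5 ≤ 0; row 3: (19/5)/(3/5) = 19/3. Minimum is 19/3 at row 3 (x1 leaves); pivot element 3/5.
Divide row 3 by 3/5; eliminate column x2 from the other rows.
z-row update in column x1: 0 − (-11/5)·(5/3) = 11/3.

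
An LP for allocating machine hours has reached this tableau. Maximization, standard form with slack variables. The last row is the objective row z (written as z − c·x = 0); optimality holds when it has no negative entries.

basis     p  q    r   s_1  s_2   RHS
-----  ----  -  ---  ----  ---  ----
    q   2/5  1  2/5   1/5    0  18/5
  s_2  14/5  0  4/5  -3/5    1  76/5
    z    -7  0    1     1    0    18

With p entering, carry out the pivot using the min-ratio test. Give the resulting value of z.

Ratio test on column p — row 1: (18/5)/(2/5) = 9; row 2: (76/5)/(14/5) = 38/7. Minimum is 38/7 at row 2 (s_2 leaves); pivot element 14/5.
Pivot on row 2; the z-row RHS becomes 18 − (-7)·(38/7) = 56.

56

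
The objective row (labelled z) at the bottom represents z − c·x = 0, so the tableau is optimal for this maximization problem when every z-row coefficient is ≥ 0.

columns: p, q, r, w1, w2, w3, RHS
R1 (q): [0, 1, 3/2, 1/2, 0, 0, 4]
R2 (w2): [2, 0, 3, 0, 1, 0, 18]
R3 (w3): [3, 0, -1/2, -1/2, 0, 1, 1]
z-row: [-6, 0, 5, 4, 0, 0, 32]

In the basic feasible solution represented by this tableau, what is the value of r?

r is not in the basis, so in the current basic feasible solution r = 0.

0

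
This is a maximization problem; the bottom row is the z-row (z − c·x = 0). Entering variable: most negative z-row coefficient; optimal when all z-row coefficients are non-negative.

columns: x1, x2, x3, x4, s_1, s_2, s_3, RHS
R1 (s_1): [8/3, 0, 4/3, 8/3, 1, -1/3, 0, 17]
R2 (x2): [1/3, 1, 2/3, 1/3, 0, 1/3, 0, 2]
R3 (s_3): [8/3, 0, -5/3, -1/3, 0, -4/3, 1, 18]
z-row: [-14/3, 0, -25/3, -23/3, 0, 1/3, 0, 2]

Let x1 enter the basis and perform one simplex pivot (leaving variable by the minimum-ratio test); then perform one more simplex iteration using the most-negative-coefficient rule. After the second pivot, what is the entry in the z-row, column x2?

Ratio test on column x1 — row 1: 17/(8/3) = 51/8; row 2: 2/(1/3) = 6; row 3: 18/(8/3) = 27/4. Minimum is 6 at row 2 (x2 leaves); pivot element 1/3.
Divide row 2 by 1/3; eliminate column x1 from the other rows.
Second iteration: most negative z-row entry is -3 in column x4, so x4 enters.
Ratio test on column x4 — row 1: entry 0 ≤ 0; row 2: 6/1 = 6; row 3: entry -3 ≤ 0. Minimum is 6 at row 2 (x1 leaves); pivot element 1.
Divide row 2 by 1; eliminate column x4 from the other rows.
After both pivots, the entry at the z-row, column x2 is 23.

23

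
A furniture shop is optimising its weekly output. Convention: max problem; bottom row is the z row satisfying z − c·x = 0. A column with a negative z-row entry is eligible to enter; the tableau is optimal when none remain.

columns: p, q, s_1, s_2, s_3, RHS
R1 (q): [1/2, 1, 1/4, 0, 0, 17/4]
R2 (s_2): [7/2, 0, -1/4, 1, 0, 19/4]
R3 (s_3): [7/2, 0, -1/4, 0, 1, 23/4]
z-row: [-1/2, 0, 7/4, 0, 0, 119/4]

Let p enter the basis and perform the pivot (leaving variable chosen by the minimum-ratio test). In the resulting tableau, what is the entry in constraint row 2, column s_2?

2/7

Ratio test on column p — row 1: (17/4)/(1/2) = 17/2; row 2: (19/4)/(7/2) = 19/14; row 3: (23/4)/(7/2) = 23/14. Minimum is 19/14 at row 2 (s_2 leaves); pivot element 7/2.
Divide row 2 by 7/2; eliminate column p from the other rows.
In the new row 2, the s_2 entry is the old entry divided by the pivot: 1/(7/2) = 2/7.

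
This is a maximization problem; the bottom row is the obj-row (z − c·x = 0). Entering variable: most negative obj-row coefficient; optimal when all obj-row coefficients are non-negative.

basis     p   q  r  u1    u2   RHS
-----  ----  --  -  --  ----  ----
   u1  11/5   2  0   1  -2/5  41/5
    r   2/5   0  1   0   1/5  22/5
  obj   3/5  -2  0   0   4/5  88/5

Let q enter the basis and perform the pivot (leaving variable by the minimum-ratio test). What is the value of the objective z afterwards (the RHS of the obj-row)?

129/5

Ratio test on column q — row 1: (41/5)/2 = 41/10; row 2: entry 0 ≤ 0. Minimum is 41/10 at row 1 (u1 leaves); pivot element 2.
Pivot on row 1; the obj-row RHS becomes 88/5 − (-2)·(41/10) = 129/5.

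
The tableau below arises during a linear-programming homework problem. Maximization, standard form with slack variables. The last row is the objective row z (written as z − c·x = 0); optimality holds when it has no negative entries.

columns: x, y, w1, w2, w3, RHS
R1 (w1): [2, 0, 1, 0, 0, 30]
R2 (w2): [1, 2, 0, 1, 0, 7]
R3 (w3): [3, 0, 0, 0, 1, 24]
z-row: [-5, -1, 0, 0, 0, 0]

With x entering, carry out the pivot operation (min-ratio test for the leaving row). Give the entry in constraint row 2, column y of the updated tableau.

Ratio test on column x — row 1: 30/2 = 15; row 2: 7/1 = 7; row 3: 24/3 = 8. Minimum is 7 at row 2 (w2 leaves); pivot element 1.
Divide row 2 by 1; eliminate column x from the other rows.
In the new row 2, the y entry is the old entry divided by the pivot: 2/1 = 2.

2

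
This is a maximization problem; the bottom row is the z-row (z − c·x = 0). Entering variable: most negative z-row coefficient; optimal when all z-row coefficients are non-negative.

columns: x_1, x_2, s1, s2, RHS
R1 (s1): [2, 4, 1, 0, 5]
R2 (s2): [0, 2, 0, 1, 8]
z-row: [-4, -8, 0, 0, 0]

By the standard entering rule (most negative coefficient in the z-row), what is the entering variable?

Negative z-row entries: x_1: -4, x_2: -8.
The most negative is -8 in column x_2, so x_2 enters.

x_2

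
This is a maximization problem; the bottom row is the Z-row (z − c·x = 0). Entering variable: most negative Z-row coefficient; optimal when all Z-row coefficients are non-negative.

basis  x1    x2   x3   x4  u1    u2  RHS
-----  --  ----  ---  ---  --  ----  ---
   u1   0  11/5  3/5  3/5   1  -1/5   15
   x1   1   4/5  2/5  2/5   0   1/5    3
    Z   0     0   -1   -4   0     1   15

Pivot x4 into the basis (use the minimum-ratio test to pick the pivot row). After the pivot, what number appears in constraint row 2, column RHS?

15/2

Ratio test on column x4 — row 1: 15/(3/5) = 25; row 2: 3/(2/5) = 15/2. Minimum is 15/2 at row 2 (x1 leaves); pivot element 2/5.
Divide row 2 by 2/5; eliminate column x4 from the other rows.
In the new row 2, the RHS entry is the old entry divided by the pivot: 3/(2/5) = 15/2.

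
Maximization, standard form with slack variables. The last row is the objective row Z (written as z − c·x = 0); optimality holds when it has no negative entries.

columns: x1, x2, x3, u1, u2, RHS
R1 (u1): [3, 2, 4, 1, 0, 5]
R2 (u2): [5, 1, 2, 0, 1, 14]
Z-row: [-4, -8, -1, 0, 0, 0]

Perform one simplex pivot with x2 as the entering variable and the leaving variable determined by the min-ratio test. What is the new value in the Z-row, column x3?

Ratio test on column x2 — row 1: 5/2 = 5/2; row 2: 14/1 = 14. Minimum is 5/2 at row 1 (u1 leaves); pivot element 2.
Divide row 1 by 2; eliminate column x2 from the other rows.
Z-row update in column x3: -1 − (-8)·2 = 15.

15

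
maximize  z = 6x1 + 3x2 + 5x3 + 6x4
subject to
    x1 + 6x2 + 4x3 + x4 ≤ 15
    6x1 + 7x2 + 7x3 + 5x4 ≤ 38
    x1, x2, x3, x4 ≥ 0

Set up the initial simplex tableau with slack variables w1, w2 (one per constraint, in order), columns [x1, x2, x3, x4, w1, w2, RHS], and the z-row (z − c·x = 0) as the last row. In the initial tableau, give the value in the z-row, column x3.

-5

The z-row carries the negated objective coefficients: the x3 entry is -5.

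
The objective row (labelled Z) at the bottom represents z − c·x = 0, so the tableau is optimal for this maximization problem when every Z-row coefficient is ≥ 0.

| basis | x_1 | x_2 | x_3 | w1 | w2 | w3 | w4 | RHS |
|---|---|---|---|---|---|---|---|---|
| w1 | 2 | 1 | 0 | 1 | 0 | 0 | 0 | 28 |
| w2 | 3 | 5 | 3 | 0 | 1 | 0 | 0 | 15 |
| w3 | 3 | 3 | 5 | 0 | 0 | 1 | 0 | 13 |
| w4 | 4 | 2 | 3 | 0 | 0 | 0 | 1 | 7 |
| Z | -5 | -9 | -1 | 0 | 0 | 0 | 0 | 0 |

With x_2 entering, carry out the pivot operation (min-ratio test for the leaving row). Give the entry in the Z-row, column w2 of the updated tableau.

Ratio test on column x_2 — row 1: 28/1 = 28; row 2: 15/5 = 3; row 3: 13/3 = 13/3; row 4: 7/2 = 7/2. Minimum is 3 at row 2 (w2 leaves); pivot element 5.
Divide row 2 by 5; eliminate column x_2 from the other rows.
Z-row update in column w2: 0 − (-9)·(1/5) = 9/5.

9/5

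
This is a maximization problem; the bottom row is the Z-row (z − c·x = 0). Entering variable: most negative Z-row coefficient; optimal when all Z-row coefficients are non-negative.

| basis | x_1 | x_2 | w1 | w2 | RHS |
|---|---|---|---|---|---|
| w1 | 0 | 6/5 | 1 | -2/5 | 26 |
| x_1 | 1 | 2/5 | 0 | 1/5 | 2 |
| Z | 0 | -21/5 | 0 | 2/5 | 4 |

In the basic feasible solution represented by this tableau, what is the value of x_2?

0

x_2 is not in the basis, so in the current basic feasible solution x_2 = 0.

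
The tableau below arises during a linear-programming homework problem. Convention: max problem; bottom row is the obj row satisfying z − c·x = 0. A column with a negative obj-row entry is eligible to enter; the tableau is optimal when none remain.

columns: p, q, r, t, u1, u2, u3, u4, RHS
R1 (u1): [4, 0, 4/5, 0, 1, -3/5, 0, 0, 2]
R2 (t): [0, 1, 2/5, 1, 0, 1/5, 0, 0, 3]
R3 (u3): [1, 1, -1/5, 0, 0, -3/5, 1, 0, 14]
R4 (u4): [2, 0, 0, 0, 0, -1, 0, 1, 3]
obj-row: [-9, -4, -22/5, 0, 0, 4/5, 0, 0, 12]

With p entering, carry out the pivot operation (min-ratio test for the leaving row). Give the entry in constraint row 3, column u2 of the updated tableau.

-9/20

Ratio test on column p — row 1: 2/4 = 1/2; row 2: entry 0 ≤ 0; row 3: 14/1 = 14; row 4: 3/2 = 3/2. Minimum is 1/2 at row 1 (u1 leaves); pivot element 4.
Divide row 1 by 4; eliminate column p from the other rows.
Row 3 update in column u2: -3/5 − 1·(-3/20) = -9/20.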